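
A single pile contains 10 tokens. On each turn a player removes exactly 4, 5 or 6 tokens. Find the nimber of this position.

0

Grundy values for subtraction set {4, 5, 6}:
k:     0  1  2  3  4  5  6  7  8  9 10
g(k):  0  0  0  0  1  1  1  1  2  2  0
So g(10) = 0.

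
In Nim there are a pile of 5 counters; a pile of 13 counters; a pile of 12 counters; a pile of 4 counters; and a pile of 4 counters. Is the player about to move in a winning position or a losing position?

Nim-sum: 5 XOR 13 XOR 12 XOR 4 XOR 4 = 4.
The nim-sum is 4 ≠ 0, so this is an N-position: the player to move can win.

Winning position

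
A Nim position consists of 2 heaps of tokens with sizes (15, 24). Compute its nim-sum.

23

Compute the nim-sum pairwise:
15 ⊕ 24 = 23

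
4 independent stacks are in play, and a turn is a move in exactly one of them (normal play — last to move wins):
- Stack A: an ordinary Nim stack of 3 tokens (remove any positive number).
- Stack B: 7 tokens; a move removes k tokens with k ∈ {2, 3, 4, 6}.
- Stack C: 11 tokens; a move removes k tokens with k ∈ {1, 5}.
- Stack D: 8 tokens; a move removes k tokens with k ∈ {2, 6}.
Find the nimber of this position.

Stack A is a plain Nim stack of size 3, so its Grundy value is 3.
Build the Grundy sequence for stack B with g(k) = mex{g(k−s) : s ∈ {2, 3, 4, 6}, s ≤ k}:
g(0) = mex{} = 0
g(1) = mex{} = 0
g(2) = mex{0} = 1
g(3) = mex{0} = 1
g(4) = mex{0,1} = 2
g(5) = mex{0,1} = 2
g(6) = mex{0,1,2} = 3
g(7) = mex{0,1,2} = 3
So g(7) = 3.
Build the Grundy sequence for stack C with g(k) = mex{g(k−s) : s ∈ {1, 5}, s ≤ k}:
k:     0  1  2  3  4  5  6  7  8  9 10 11
g(k):  0  1  0  1  0  1  0  1  0  1  0  1
So g(11) = 1.
Build the Grundy sequence for stack D with g(k) = mex{g(k−s) : s ∈ {2, 6}, s ≤ k}:
k:     0  1  2  3  4  5  6  7  8
g(k):  0  0  1  1  0  0  1  1  0
So g(8) = 0.
By the Sprague-Grundy theorem, the Grundy value of a sum of independent games is the XOR of the component values.
Combined value = 3 XOR 3 XOR 1 XOR 0 = 1.

1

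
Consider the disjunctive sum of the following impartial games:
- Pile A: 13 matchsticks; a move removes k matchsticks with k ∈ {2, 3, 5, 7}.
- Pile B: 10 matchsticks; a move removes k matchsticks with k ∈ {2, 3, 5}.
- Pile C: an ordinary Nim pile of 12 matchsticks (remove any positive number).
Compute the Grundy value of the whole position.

15

Build the Grundy sequence for pile A with g(k) = mex{g(k−s) : s ∈ {2, 3, 5, 7}, s ≤ k}:
g(0) = mex{} = 0
g(1) = mex{} = 0
g(2) = mex{0} = 1
g(3) = mex{0} = 1
g(4) = mex{0,1} = 2
g(5) = mex{0,1} = 2
g(6) = mex{0,1,2} = 3
g(7) = mex{0,1,2} = 3
g(8) = mex{0,1,2,3} = 4
g(9) = mex{1,2,3} = 0
g(10) = mex{1,2,3,4} = 0
g(11) = mex{0,2,3,4} = 1
g(12) = mex{0,2,3} = 1
g(13) = mex{0,1,3,4} = 2
So g(13) = 2.
Grundy values for pile B (subtraction set {2, 3, 5}):
g(0) = mex{} = 0
g(1) = mex{} = 0
g(2) = mex{0} = 1
g(3) = mex{0} = 1
g(4) = mex{0,1} = 2
g(5) = mex{0,1} = 2
g(6) = mex{0,1,2} = 3
g(7) = mex{1,2} = 0
g(8) = mex{1,2,3} = 0
g(9) = mex{0,2,3} = 1
g(10) = mex{0,2} = 1
So g(10) = 1.
Pile C is a plain Nim pile of size 12, so its Grundy value is 12.
By the Sprague-Grundy theorem, the Grundy value of a sum of independent games is the XOR of the component values.
Combined value = 2 XOR 1 XOR 12 = 15.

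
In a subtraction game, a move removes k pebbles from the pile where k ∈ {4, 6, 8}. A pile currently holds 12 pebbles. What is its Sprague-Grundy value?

Build the Grundy sequence with g(k) = mex{g(k−s) : s ∈ {4, 6, 8}, s ≤ k}:
g(0) = mex{} = 0
g(1) = mex{} = 0
g(2) = mex{} = 0
g(3) = mex{} = 0
g(4) = mex{0} = 1
g(5) = mex{0} = 1
g(6) = mex{0} = 1
g(7) = mex{0} = 1
g(8) = mex{0,1} = 2
g(9) = mex{0,1} = 2
g(10) = mex{0,1} = 2
g(11) = mex{0,1} = 2
g(12) = mex{1,2} = 0
So g(12) = 0.

0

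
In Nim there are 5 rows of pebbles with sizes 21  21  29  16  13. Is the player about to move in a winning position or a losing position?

Losing position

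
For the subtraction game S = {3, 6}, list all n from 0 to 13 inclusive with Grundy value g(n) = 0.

0, 1, 2, 9, 10, 11

Compute g(0), g(1), … for moves {3, 6}:
g(0) = mex{} = 0
g(1) = mex{} = 0
g(2) = mex{} = 0
g(3) = mex{0} = 1
g(4) = mex{0} = 1
g(5) = mex{0} = 1
g(6) = mex{0,1} = 2
g(7) = mex{0,1} = 2
g(8) = mex{0,1} = 2
g(9) = mex{1,2} = 0
g(10) = mex{1,2} = 0
g(11) = mex{1,2} = 0
g(12) = mex{0,2} = 1
g(13) = mex{0,2} = 1
The P-positions (g = 0) in 0..13 are 0, 1, 2, 9, 10, 11.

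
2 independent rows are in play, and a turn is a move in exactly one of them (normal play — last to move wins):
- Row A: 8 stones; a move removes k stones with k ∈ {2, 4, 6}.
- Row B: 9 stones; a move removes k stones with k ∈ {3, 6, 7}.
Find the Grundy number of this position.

3

Build the Grundy sequence for row A with g(k) = mex{g(k−s) : s ∈ {2, 4, 6}, s ≤ k}:
g(0) = mex{} = 0
g(1) = mex{} = 0
g(2) = mex{0} = 1
g(3) = mex{0} = 1
g(4) = mex{0,1} = 2
g(5) = mex{0,1} = 2
g(6) = mex{0,1,2} = 3
g(7) = mex{0,1,2} = 3
g(8) = mex{1,2,3} = 0
So g(8) = 0.
For row B, compute g(0), g(1), … with moves {3, 6, 7}:
g(0) = mex{} = 0
g(1) = mex{} = 0
g(2) = mex{} = 0
g(3) = mex{0} = 1
g(4) = mex{0} = 1
g(5) = mex{0} = 1
g(6) = mex{0,1} = 2
g(7) = mex{0,1} = 2
g(8) = mex{0,1} = 2
g(9) = mex{0,1,2} = 3
So g(9) = 3.
The value of a disjunctive sum is the nim-sum of the parts.
Combined value = 0 ⊕ 3 = 3.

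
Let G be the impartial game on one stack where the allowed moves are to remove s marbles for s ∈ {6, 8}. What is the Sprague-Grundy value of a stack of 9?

1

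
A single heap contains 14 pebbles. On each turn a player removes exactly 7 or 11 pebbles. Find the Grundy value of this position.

2

Grundy values for subtraction set {7, 11}:
g(0) = mex{} = 0
g(1) = mex{} = 0
g(2) = mex{} = 0
g(3) = mex{} = 0
g(4) = mex{} = 0
g(5) = mex{} = 0
g(6) = mex{} = 0
g(7) = mex{0} = 1
g(8) = mex{0} = 1
g(9) = mex{0} = 1
g(10) = mex{0} = 1
g(11) = mex{0} = 1
g(12) = mex{0} = 1
g(13) = mex{0} = 1
g(14) = mex{0,1} = 2
So g(14) = 2.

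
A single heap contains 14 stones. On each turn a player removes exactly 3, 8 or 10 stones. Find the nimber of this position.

2

Build the Grundy sequence with g(k) = mex{g(k−s) : s ∈ {3, 8, 10}, s ≤ k}:
k:     0  1  2  3  4  5  6  7  8  9 10 11 12 13 14
g(k):  0  0  0  1  1  1  0  0  2  1  1  3  2  0  2
So g(14) = 2.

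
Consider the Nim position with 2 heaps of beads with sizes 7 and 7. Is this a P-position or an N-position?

Compute the nim-sum pairwise:
7 XOR 7 = 0
The nim-sum is 0, so this is a P-position: the player to move is in a losing position under optimal play.

P-position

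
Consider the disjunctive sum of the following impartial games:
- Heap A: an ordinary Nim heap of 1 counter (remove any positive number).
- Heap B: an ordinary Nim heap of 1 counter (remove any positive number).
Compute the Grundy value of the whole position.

Heap A is a plain Nim heap of size 1, so its Grundy value is 1.
Heap B is a plain Nim heap of size 1, so its Grundy value is 1.
The value of a disjunctive sum is the nim-sum of the parts.
Combined value = 1 XOR 1 = 0.

0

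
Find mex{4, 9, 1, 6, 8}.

0 is not in the set, so the mex is 0.

0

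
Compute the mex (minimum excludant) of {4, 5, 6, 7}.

0

0 is not in the set, so the mex is 0.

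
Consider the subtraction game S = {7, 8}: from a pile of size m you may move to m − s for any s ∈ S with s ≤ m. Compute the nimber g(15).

0

Build the Grundy sequence with g(k) = mex{g(k−s) : s ∈ {7, 8}, s ≤ k}:
k:     0  1  2  3  4  5  6  7  8  9 10 11 12 13 14 15
g(k):  0  0  0  0  0  0  0  1  1  1  1  1  1  1  2  0
So g(15) = 0.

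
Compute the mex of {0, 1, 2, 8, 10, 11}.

The values 0, 1, 2 are all present; 3 is the first non-negative integer missing from the set.

3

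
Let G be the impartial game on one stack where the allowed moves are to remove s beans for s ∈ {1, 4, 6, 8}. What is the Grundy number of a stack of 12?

Compute g(0), g(1), … for moves {1, 4, 6, 8}:
k:     0  1  2  3  4  5  6  7  8  9 10 11 12
g(k):  0  1  0  1  2  0  1  0  1  2  3  2  0
So g(12) = 0.

0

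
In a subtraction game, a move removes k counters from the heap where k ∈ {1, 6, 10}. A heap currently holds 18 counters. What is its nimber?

0

Grundy values for subtraction set {1, 6, 10}:
k:     0  1  2  3  4  5  6  7  8  9 10 11 12 13 14 15 16 17 18
g(k):  0  1  0  1  0  1  2  0  1  0  1  0  1  2  3  2  0  1  0
So g(18) = 0.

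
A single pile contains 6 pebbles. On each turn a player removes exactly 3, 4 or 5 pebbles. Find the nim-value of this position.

Compute g(0), g(1), … for moves {3, 4, 5}:
g(0) = mex{} = 0
g(1) = mex{} = 0
g(2) = mex{} = 0
g(3) = mex{0} = 1
g(4) = mex{0} = 1
g(5) = mex{0} = 1
g(6) = mex{0,1} = 2
So g(6) = 2.

2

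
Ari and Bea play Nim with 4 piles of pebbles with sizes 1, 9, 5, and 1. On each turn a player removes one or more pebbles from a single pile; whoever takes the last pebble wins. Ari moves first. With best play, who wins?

Ari wins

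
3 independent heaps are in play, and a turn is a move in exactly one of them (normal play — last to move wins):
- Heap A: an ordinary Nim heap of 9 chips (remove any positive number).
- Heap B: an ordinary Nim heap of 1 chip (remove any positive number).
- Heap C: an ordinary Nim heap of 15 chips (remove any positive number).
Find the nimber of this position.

Heap A is a plain Nim heap of size 9, so its Grundy value is 9.
Heap B is a plain Nim heap of size 1, so its Grundy value is 1.
Heap C is a plain Nim heap of size 15, so its Grundy value is 15.
The value of a disjunctive sum is the nim-sum of the parts.
Combined value = 9 ⊕ 1 ⊕ 15 = 7.

7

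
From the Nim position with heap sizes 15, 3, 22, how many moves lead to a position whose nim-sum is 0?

In binary:
  01111  (15)
  00011  (3)
  10110  (22)
  -----
  11010  (26)
The overall nim-sum is X = 26. A heap of size p has a winning move iff p XOR X < p (reduce it to p XOR X).
  15: 15 XOR 26 = 21 ≥ 15 — no move.
  3: 3 XOR 26 = 25 ≥ 3 — no move.
  22: 22 XOR 26 = 12 < 22 — winning move (to 12).
That gives 1 winning move.

1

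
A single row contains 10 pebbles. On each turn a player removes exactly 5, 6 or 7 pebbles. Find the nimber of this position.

2

Grundy values for subtraction set {5, 6, 7}:
k:     0  1  2  3  4  5  6  7  8  9 10
g(k):  0  0  0  0  0  1  1  1  1  1  2
So g(10) = 2.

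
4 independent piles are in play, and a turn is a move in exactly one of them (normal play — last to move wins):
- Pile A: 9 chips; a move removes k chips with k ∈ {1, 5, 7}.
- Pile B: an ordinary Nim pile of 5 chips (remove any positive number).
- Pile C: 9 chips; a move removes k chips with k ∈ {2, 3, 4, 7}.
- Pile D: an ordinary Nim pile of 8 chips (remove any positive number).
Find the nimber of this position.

8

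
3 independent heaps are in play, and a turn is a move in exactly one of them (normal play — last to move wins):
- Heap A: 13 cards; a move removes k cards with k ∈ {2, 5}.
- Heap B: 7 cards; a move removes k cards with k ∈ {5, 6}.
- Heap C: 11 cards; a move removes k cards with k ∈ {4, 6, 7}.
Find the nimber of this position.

For heap A, compute g(0), g(1), … with moves {2, 5}:
k:     0  1  2  3  4  5  6  7  8  9 10 11 12 13
g(k):  0  0  1  1  0  2  1  0  0  1  1  0  2  1
So g(13) = 1.
Grundy values for heap B (subtraction set {5, 6}):
g(0) = mex{} = 0
g(1) = mex{} = 0
g(2) = mex{} = 0
g(3) = mex{} = 0
g(4) = mex{} = 0
g(5) = mex{0} = 1
g(6) = mex{0} = 1
g(7) = mex{0} = 1
So g(7) = 1.
For heap C, compute g(0), g(1), … with moves {4, 6, 7}:
g(0) = mex{} = 0
g(1) = mex{} = 0
g(2) = mex{} = 0
g(3) = mex{} = 0
g(4) = mex{0} = 1
g(5) = mex{0} = 1
g(6) = mex{0} = 1
g(7) = mex{0} = 1
g(8) = mex{0,1} = 2
g(9) = mex{0,1} = 2
g(10) = mex{0,1} = 2
g(11) = mex{1} = 0
So g(11) = 0.
By the Sprague-Grundy theorem, the Grundy value of a sum of independent games is the XOR of the component values.
Combined value = 1 ⊕ 1 ⊕ 0 = 0.

0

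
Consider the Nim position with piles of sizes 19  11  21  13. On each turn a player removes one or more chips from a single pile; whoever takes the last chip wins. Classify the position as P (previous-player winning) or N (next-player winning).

Nim-sum: 19 ^ 11 ^ 21 ^ 13 = 0.
The nim-sum is 0, so this is a P-position: the player to move is in a losing position under optimal play.

P-position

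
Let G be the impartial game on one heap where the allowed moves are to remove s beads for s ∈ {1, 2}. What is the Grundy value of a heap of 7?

1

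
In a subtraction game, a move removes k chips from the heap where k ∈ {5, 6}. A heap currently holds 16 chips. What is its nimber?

Build the Grundy sequence with g(k) = mex{g(k−s) : s ∈ {5, 6}, s ≤ k}:
k:     0  1  2  3  4  5  6  7  8  9 10 11 12 13 14 15 16
g(k):  0  0  0  0  0  1  1  1  1  1  2  0  0  0  0  0  1
So g(16) = 1.

1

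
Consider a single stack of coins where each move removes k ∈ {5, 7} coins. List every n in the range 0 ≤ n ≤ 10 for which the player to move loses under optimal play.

0, 1, 2, 3, 4

Grundy values for subtraction set {5, 7}:
g(0) = mex{} = 0
g(1) = mex{} = 0
g(2) = mex{} = 0
g(3) = mex{} = 0
g(4) = mex{} = 0
g(5) = mex{0} = 1
g(6) = mex{0} = 1
g(7) = mex{0} = 1
g(8) = mex{0} = 1
g(9) = mex{0} = 1
g(10) = mex{0,1} = 2
The P-positions (g = 0) in 0..10 are 0, 1, 2, 3, 4.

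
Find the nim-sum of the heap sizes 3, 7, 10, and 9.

7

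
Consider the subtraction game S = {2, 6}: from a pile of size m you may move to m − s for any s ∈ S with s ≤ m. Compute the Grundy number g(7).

Build the Grundy sequence with g(k) = mex{g(k−s) : s ∈ {2, 6}, s ≤ k}:
g(0) = mex{} = 0
g(1) = mex{} = 0
g(2) = mex{0} = 1
g(3) = mex{0} = 1
g(4) = mex{1} = 0
g(5) = mex{1} = 0
g(6) = mex{0} = 1
g(7) = mex{0} = 1
So g(7) = 1.

1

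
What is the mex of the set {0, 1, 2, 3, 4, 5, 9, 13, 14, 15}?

6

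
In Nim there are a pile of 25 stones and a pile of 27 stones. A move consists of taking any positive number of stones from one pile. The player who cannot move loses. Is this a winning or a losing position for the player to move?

Winning position

Nim-sum: 25 XOR 27 = 2.
The nim-sum is 2 ≠ 0, so this is an N-position: the player to move can win.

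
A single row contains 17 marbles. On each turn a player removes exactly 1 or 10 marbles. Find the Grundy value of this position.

0

Compute g(0), g(1), … for moves {1, 10}:
k:     0  1  2  3  4  5  6  7  8  9 10 11 12 13 14 15 16 17
g(k):  0  1  0  1  0  1  0  1  0  1  2  0  1  0  1  0  1  0
So g(17) = 0.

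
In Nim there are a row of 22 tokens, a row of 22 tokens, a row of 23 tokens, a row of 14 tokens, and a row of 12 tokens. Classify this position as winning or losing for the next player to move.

Winning position

Nim-sum: 22 XOR 22 XOR 23 XOR 14 XOR 12 = 21.
The nim-sum is 21 ≠ 0, so this is an N-position: the player to move can win.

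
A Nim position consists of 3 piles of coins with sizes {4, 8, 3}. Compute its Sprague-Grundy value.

15

Compute the nim-sum pairwise:
4 XOR 8 = 12
12 XOR 3 = 15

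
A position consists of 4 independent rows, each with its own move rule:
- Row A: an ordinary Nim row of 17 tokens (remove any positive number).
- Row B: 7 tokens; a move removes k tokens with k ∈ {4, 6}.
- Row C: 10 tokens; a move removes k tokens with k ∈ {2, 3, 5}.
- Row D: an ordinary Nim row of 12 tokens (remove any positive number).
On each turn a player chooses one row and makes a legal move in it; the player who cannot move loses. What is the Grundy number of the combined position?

Row A is a plain Nim row of size 17, so its Grundy value is 17.
Build the Grundy sequence for row B with g(k) = mex{g(k−s) : s ∈ {4, 6}, s ≤ k}:
g(0) = mex{} = 0
g(1) = mex{} = 0
g(2) = mex{} = 0
g(3) = mex{} = 0
g(4) = mex{0} = 1
g(5) = mex{0} = 1
g(6) = mex{0} = 1
g(7) = mex{0} = 1
So g(7) = 1.
For row C, compute g(0), g(1), … with moves {2, 3, 5}:
k:     0  1  2  3  4  5  6  7  8  9 10
g(k):  0  0  1  1  2  2  3  0  0  1  1
So g(10) = 1.
Row D is a plain Nim row of size 12, so its Grundy value is 12.
The value of a disjunctive sum is the nim-sum of the parts.
Combined value = 17 XOR 1 XOR 1 XOR 12 = 29.

29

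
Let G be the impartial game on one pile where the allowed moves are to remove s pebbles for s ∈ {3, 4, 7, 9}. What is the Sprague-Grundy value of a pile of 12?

0

Grundy values for subtraction set {3, 4, 7, 9}:
g(0) = mex{} = 0
g(1) = mex{} = 0
g(2) = mex{} = 0
g(3) = mex{0} = 1
g(4) = mex{0} = 1
g(5) = mex{0} = 1
g(6) = mex{0,1} = 2
g(7) = mex{0,1} = 2
g(8) = mex{0,1} = 2
g(9) = mex{0,1,2} = 3
g(10) = mex{0,1,2} = 3
g(11) = mex{0,1,2} = 3
g(12) = mex{1,2,3} = 0
So g(12) = 0.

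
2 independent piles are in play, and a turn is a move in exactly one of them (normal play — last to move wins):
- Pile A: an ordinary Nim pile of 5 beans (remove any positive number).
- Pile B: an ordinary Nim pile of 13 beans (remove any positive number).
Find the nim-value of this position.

8

Pile A is a plain Nim pile of size 5, so its Grundy value is 5.
Pile B is a plain Nim pile of size 13, so its Grundy value is 13.
The value of a disjunctive sum is the nim-sum of the parts.
Combined value = 5 ⊕ 13 = 8.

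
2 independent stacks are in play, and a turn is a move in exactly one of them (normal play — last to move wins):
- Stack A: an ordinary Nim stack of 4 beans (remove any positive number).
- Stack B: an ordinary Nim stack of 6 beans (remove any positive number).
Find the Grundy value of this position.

2

Stack A is a plain Nim stack of size 4, so its Grundy value is 4.
Stack B is a plain Nim stack of size 6, so its Grundy value is 6.
By the Sprague-Grundy theorem, the Grundy value of a sum of independent games is the XOR of the component values.
Combined value = 4 XOR 6 = 2.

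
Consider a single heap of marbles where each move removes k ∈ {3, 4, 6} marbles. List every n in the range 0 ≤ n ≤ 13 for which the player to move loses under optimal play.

0, 1, 2, 9, 10, 11

Grundy values for subtraction set {3, 4, 6}:
k:     0  1  2  3  4  5  6  7  8  9 10 11 12 13
g(k):  0  0  0  1  1  1  2  2  2  0  0  0  1  1
The P-positions (g = 0) in 0..13 are 0, 1, 2, 9, 10, 11.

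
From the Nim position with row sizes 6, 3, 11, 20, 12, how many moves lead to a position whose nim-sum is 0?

Nim-sum: 6 ^ 3 ^ 11 ^ 20 ^ 12 = 22.
The overall nim-sum is X = 22. A row of size p has a winning move iff p XOR X < p (reduce it to p XOR X).
  6: 6 XOR 22 = 16 ≥ 6 — no move.
  3: 3 XOR 22 = 21 ≥ 3 — no move.
  11: 11 XOR 22 = 29 ≥ 11 — no move.
  20: 20 XOR 22 = 2 < 20 — winning move (to 2).
  12: 12 XOR 22 = 26 ≥ 12 — no move.
That gives 1 winning move.

1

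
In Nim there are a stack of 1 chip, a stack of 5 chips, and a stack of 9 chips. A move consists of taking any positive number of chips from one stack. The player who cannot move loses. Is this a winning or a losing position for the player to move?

Compute the nim-sum pairwise:
1 ^ 5 = 4
4 ^ 9 = 13
The nim-sum is 13 ≠ 0, so this is an N-position: the player to move can win.

Winning position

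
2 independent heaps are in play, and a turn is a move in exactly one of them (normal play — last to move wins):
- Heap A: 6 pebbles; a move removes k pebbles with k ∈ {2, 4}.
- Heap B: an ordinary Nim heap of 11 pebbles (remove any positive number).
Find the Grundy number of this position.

11

Grundy values for heap A (subtraction set {2, 4}):
k:     0  1  2  3  4  5  6
g(k):  0  0  1  1  2  2  0
So g(6) = 0.
Heap B is a plain Nim heap of size 11, so its Grundy value is 11.
By the Sprague-Grundy theorem, the Grundy value of a sum of independent games is the XOR of the component values.
Combined value = 0 XOR 11 = 11.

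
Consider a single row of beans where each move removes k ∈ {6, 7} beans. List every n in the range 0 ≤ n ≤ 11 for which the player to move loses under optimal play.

Compute g(0), g(1), … for moves {6, 7}:
g(0) = mex{} = 0
g(1) = mex{} = 0
g(2) = mex{} = 0
g(3) = mex{} = 0
g(4) = mex{} = 0
g(5) = mex{} = 0
g(6) = mex{0} = 1
g(7) = mex{0} = 1
g(8) = mex{0} = 1
g(9) = mex{0} = 1
g(10) = mex{0} = 1
g(11) = mex{0} = 1
The P-positions (g = 0) in 0..11 are 0, 1, 2, 3, 4, 5.

0, 1, 2, 3, 4, 5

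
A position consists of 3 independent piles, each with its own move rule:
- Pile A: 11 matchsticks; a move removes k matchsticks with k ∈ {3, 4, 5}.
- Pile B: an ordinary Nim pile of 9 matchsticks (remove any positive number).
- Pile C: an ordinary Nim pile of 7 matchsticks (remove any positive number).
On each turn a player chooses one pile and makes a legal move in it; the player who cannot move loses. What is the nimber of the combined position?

15

Build the Grundy sequence for pile A with g(k) = mex{g(k−s) : s ∈ {3, 4, 5}, s ≤ k}:
k:     0  1  2  3  4  5  6  7  8  9 10 11
g(k):  0  0  0  1  1  1  2  2  0  0  0  1
So g(11) = 1.
Pile B is a plain Nim pile of size 9, so its Grundy value is 9.
Pile C is a plain Nim pile of size 7, so its Grundy value is 7.
By the Sprague-Grundy theorem, the Grundy value of a sum of independent games is the XOR of the component values.
Combined value = 1 ⊕ 9 ⊕ 7 = 15.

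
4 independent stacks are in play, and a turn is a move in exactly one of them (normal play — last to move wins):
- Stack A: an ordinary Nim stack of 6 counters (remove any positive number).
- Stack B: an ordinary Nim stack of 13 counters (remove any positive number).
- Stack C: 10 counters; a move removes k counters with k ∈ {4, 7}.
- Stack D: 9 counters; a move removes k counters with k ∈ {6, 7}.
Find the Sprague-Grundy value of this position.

Stack A is a plain Nim stack of size 6, so its Grundy value is 6.
Stack B is a plain Nim stack of size 13, so its Grundy value is 13.
For stack C, compute g(0), g(1), … with moves {4, 7}:
g(0) = mex{} = 0
g(1) = mex{} = 0
g(2) = mex{} = 0
g(3) = mex{} = 0
g(4) = mex{0} = 1
g(5) = mex{0} = 1
g(6) = mex{0} = 1
g(7) = mex{0} = 1
g(8) = mex{0,1} = 2
g(9) = mex{0,1} = 2
g(10) = mex{0,1} = 2
So g(10) = 2.
Grundy values for stack D (subtraction set {6, 7}):
g(0) = mex{} = 0
g(1) = mex{} = 0
g(2) = mex{} = 0
g(3) = mex{} = 0
g(4) = mex{} = 0
g(5) = mex{} = 0
g(6) = mex{0} = 1
g(7) = mex{0} = 1
g(8) = mex{0} = 1
g(9) = mex{0} = 1
So g(9) = 1.
The value of a disjunctive sum is the nim-sum of the parts.
Combined value = 6 XOR 13 XOR 2 XOR 1 = 8.

8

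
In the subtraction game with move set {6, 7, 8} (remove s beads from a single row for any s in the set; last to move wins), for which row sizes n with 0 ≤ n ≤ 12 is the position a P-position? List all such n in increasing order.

0, 1, 2, 3, 4, 5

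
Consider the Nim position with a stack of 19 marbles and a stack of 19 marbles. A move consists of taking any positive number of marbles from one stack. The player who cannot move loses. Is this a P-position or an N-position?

In binary:
  10011  (19)
  10011  (19)
  -----
  00000  (0)
The nim-sum is 0, so this is a P-position: the player to move is in a losing position under optimal play.

P-position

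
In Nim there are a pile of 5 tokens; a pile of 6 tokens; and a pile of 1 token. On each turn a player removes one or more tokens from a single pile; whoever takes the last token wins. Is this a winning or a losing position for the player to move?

Winning position

Write each in binary and XOR column by column:
  101  (5)
  110  (6)
  001  (1)
  ---
  010  (2)
The nim-sum is 2 ≠ 0, so this is an N-position: the player to move can win.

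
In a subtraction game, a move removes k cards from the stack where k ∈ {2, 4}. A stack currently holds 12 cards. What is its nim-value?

0

Grundy values for subtraction set {2, 4}:
k:     0  1  2  3  4  5  6  7  8  9 10 11 12
g(k):  0  0  1  1  2  2  0  0  1  1  2  2  0
So g(12) = 0.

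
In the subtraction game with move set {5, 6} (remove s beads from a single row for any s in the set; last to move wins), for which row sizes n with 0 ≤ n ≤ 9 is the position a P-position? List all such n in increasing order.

Build the Grundy sequence with g(k) = mex{g(k−s) : s ∈ {5, 6}, s ≤ k}:
k:     0  1  2  3  4  5  6  7  8  9
g(k):  0  0  0  0  0  1  1  1  1  1
The P-positions (g = 0) in 0..9 are 0, 1, 2, 3, 4.

0, 1, 2, 3, 4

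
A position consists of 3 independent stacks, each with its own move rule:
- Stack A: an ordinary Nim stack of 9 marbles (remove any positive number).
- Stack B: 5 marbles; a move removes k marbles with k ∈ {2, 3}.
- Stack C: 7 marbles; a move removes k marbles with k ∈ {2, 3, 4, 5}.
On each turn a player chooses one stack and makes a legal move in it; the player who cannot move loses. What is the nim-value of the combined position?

Stack A is a plain Nim stack of size 9, so its Grundy value is 9.
Grundy values for stack B (subtraction set {2, 3}):
k:     0  1  2  3  4  5
g(k):  0  0  1  1  2  0
So g(5) = 0.
Grundy values for stack C (subtraction set {2, 3, 4, 5}):
k:     0  1  2  3  4  5  6  7
g(k):  0  0  1  1  2  2  3  0
So g(7) = 0.
By the Sprague-Grundy theorem, the Grundy value of a sum of independent games is the XOR of the component values.
Combined value = 9 ⊕ 0 ⊕ 0 = 9.

9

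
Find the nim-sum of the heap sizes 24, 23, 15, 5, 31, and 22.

12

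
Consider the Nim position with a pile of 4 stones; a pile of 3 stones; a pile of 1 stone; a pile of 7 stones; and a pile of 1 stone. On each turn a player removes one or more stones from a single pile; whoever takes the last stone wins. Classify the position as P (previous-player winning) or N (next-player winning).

P-position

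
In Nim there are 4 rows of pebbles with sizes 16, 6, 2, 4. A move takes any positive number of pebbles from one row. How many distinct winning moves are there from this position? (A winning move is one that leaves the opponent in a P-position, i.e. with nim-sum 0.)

1

Compute the nim-sum pairwise:
16 XOR 6 = 22
22 XOR 2 = 20
20 XOR 4 = 16
The overall nim-sum is X = 16. A row of size p has a winning move iff p XOR X < p (reduce it to p XOR X).
  16: 16 XOR 16 = 0 < 16 — winning move (to 0).
  6: 6 XOR 16 = 22 ≥ 6 — no move.
  2: 2 XOR 16 = 18 ≥ 2 — no move.
  4: 4 XOR 16 = 20 ≥ 4 — no move.
That gives 1 winning move.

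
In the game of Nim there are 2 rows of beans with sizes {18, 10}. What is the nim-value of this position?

24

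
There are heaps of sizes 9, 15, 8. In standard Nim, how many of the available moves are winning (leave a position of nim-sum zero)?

3

Nim-sum: 9 ^ 15 ^ 8 = 14.
The overall nim-sum is X = 14. A heap of size p has a winning move iff p XOR X < p (reduce it to p XOR X).
  9: 9 XOR 14 = 7 < 9 — winning move (to 7).
  15: 15 XOR 14 = 1 < 15 — winning move (to 1).
  8: 8 XOR 14 = 6 < 8 — winning move (to 6).
That gives 3 winning moves.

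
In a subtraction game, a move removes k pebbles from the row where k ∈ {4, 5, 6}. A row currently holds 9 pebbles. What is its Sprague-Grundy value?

2

Grundy values for subtraction set {4, 5, 6}:
k:     0  1  2  3  4  5  6  7  8  9
g(k):  0  0  0  0  1  1  1  1  2  2
So g(9) = 2.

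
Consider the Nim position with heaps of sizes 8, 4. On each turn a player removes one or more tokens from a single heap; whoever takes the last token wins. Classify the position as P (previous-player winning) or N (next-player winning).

Bitwise XOR of the heap sizes:
  1000  (8)
  0100  (4)
  ----
  1100  (12)
The nim-sum is 12 ≠ 0, so this is an N-position: the player to move can win.

N-position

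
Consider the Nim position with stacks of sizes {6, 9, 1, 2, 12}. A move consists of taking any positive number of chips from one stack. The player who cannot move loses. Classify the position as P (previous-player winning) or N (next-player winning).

P-position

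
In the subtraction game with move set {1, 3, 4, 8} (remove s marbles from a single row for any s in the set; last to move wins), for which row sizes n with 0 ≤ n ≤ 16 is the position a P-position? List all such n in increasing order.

0, 2, 7, 9, 14, 16

Compute g(0), g(1), … for moves {1, 3, 4, 8}:
k:     0  1  2  3  4  5  6  7  8  9 10 11 12 13 14 15 16
g(k):  0  1  0  1  2  3  2  0  1  0  1  2  3  2  0  1  0
The P-positions (g = 0) in 0..16 are 0, 2, 7, 9, 14, 16.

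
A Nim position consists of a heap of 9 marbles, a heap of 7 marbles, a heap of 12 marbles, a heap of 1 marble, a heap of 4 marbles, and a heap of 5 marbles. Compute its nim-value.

Nim-sum: 9 ^ 7 ^ 12 ^ 1 ^ 4 ^ 5 = 2.

2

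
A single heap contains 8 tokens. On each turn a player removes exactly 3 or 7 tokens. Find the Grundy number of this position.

Grundy values for subtraction set {3, 7}:
k:     0  1  2  3  4  5  6  7  8
g(k):  0  0  0  1  1  1  0  2  2
So g(8) = 2.

2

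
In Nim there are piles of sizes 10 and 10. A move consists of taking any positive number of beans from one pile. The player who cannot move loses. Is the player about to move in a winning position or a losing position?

Losing position

Compute the nim-sum pairwise:
10 XOR 10 = 0
The nim-sum is 0, so this is a P-position: the player to move is in a losing position under optimal play.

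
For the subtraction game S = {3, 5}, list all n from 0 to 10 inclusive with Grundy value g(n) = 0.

0, 1, 2, 8, 9, 10

Build the Grundy sequence with g(k) = mex{g(k−s) : s ∈ {3, 5}, s ≤ k}:
k:     0  1  2  3  4  5  6  7  8  9 10
g(k):  0  0  0  1  1  1  2  2  0  0  0
The P-positions (g = 0) in 0..10 are 0, 1, 2, 8, 9, 10.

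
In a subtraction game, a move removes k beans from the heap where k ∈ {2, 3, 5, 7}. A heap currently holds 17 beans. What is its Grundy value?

4

Compute g(0), g(1), … for moves {2, 3, 5, 7}:
k:     0  1  2  3  4  5  6  7  8  9 10 11 12 13 14 15 16 17
g(k):  0  0  1  1  2  2  3  3  4  0  0  1  1  2  2  3  3  4
So g(17) = 4.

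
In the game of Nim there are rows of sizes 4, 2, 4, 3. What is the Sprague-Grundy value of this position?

1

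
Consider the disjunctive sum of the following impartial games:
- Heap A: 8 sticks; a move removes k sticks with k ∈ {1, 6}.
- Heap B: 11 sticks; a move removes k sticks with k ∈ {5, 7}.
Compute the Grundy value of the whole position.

3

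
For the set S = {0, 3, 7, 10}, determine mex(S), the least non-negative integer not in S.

1

0 is in the set but 1 is not, so the mex is 1.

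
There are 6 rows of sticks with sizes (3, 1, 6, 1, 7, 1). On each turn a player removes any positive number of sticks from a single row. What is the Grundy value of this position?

3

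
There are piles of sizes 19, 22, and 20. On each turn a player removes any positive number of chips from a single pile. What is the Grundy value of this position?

17

Compute the nim-sum pairwise:
19 XOR 22 = 5
5 XOR 20 = 17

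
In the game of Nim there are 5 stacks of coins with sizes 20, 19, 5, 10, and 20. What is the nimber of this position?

28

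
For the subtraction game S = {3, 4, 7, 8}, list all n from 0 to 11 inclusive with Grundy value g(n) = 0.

0, 1, 2, 11

Compute g(0), g(1), … for moves {3, 4, 7, 8}:
k:     0  1  2  3  4  5  6  7  8  9 10 11
g(k):  0  0  0  1  1  1  2  2  2  3  3  0
The P-positions (g = 0) in 0..11 are 0, 1, 2, 11.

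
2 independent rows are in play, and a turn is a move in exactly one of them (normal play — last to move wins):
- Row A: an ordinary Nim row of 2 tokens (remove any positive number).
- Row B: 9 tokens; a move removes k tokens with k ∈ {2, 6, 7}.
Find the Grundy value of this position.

Row A is a plain Nim row of size 2, so its Grundy value is 2.
Grundy values for row B (subtraction set {2, 6, 7}):
k:     0  1  2  3  4  5  6  7  8  9
g(k):  0  0  1  1  0  0  1  1  2  0
So g(9) = 0.
The value of a disjunctive sum is the nim-sum of the parts.
Combined value = 2 ⊕ 0 = 2.

2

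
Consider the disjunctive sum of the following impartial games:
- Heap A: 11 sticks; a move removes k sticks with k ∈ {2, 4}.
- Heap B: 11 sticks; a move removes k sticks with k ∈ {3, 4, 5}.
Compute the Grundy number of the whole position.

For heap A, compute g(0), g(1), … with moves {2, 4}:
k:     0  1  2  3  4  5  6  7  8  9 10 11
g(k):  0  0  1  1  2  2  0  0  1  1  2  2
So g(11) = 2.
Build the Grundy sequence for heap B with g(k) = mex{g(k−s) : s ∈ {3, 4, 5}, s ≤ k}:
k:     0  1  2  3  4  5  6  7  8  9 10 11
g(k):  0  0  0  1  1  1  2  2  0  0  0  1
So g(11) = 1.
The value of a disjunctive sum is the nim-sum of the parts.
Combined value = 2 ⊕ 1 = 3.

3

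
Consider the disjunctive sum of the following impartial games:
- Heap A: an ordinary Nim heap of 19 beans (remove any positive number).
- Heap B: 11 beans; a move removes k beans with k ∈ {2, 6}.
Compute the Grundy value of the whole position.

18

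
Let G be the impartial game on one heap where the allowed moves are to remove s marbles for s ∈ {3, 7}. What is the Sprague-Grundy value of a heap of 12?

0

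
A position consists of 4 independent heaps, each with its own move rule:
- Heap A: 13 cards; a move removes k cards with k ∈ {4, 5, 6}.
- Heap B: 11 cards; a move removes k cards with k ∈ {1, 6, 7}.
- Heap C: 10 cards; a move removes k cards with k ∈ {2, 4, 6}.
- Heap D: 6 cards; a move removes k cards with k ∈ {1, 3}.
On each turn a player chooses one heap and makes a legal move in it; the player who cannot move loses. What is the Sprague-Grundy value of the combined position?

2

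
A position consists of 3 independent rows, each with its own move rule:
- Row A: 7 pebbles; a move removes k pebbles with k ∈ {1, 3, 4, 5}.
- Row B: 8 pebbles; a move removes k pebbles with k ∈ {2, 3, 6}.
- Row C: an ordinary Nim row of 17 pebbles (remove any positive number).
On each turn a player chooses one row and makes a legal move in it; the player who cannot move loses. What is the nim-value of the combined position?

16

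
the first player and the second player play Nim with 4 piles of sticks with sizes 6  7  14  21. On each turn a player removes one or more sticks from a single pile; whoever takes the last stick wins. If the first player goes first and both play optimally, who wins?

the first player wins

Compute the nim-sum pairwise:
6 ^ 7 = 1
1 ^ 14 = 15
15 ^ 21 = 26
The nim-sum is 26 ≠ 0, so this is an N-position: the player to move can win; the first player has a winning move.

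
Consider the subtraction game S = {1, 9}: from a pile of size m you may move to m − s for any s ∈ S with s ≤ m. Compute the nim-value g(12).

0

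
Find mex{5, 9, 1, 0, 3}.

2

The values 0, 1 are all present; 2 is the first non-negative integer missing from the set.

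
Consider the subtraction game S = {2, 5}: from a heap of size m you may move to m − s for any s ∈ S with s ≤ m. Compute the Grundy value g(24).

Compute g(0), g(1), … for moves {2, 5}:
k:     0  1  2  3  4  5  6  7  8  9 10 11 12 13 14 15 16 17 18 19 20 21 22 23 24
g(k):  0  0  1  1  0  2  1  0  0  1  1  0  2  1  0  0  1  1  0  2  1  0  0  1  1
So g(24) = 1.

1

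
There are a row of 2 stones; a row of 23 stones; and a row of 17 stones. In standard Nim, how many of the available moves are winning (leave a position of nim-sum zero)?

1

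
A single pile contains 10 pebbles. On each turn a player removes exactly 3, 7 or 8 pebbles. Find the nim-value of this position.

3

Build the Grundy sequence with g(k) = mex{g(k−s) : s ∈ {3, 7, 8}, s ≤ k}:
k:     0  1  2  3  4  5  6  7  8  9 10
g(k):  0  0  0  1  1  1  0  2  2  1  3
So g(10) = 3.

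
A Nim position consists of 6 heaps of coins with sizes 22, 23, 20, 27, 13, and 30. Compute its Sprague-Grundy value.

29

Compute the nim-sum pairwise:
22 ^ 23 = 1
1 ^ 20 = 21
21 ^ 27 = 14
14 ^ 13 = 3
3 ^ 30 = 29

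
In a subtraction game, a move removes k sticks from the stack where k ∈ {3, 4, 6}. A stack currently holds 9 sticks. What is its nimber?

0

Grundy values for subtraction set {3, 4, 6}:
k:     0  1  2  3  4  5  6  7  8  9
g(k):  0  0  0  1  1  1  2  2  2  0
So g(9) = 0.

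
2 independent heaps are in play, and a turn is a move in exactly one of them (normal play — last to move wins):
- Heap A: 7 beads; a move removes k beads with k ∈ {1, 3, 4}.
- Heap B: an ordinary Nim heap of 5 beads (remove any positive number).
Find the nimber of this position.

5

Grundy values for heap A (subtraction set {1, 3, 4}):
k:     0  1  2  3  4  5  6  7
g(k):  0  1  0  1  2  3  2  0
So g(7) = 0.
Heap B is a plain Nim heap of size 5, so its Grundy value is 5.
The value of a disjunctive sum is the nim-sum of the parts.
Combined value = 0 XOR 5 = 5.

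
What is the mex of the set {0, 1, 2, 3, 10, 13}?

4

The values 0, 1, 2, 3 are all present; 4 is the first non-negative integer missing from the set.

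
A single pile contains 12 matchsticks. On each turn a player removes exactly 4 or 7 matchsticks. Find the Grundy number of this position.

Grundy values for subtraction set {4, 7}:
k:     0  1  2  3  4  5  6  7  8  9 10 11 12
g(k):  0  0  0  0  1  1  1  1  2  2  2  0  0
So g(12) = 0.

0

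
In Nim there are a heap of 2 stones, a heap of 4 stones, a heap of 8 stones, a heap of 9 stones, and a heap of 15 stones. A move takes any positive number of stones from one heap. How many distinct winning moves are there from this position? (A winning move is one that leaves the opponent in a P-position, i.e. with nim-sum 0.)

3

Compute the nim-sum pairwise:
2 ^ 4 = 6
6 ^ 8 = 14
14 ^ 9 = 7
7 ^ 15 = 8
The overall nim-sum is X = 8. A heap of size p has a winning move iff p XOR X < p (reduce it to p XOR X).
  2: 2 XOR 8 = 10 ≥ 2 — no move.
  4: 4 XOR 8 = 12 ≥ 4 — no move.
  8: 8 XOR 8 = 0 < 8 — winning move (to 0).
  9: 9 XOR 8 = 1 < 9 — winning move (to 1).
  15: 15 XOR 8 = 7 < 15 — winning move (to 7).
That gives 3 winning moves.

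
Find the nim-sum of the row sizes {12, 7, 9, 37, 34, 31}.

Compute the nim-sum pairwise:
12 XOR 7 = 11
11 XOR 9 = 2
2 XOR 37 = 39
39 XOR 34 = 5
5 XOR 31 = 26

26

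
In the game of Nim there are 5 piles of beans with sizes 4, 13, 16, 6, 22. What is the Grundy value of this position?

9

Bitwise XOR of the heap sizes:
  00100  (4)
  01101  (13)
  10000  (16)
  00110  (6)
  10110  (22)
  -----
  01001  (9)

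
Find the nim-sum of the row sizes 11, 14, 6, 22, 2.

Nim-sum: 11 XOR 14 XOR 6 XOR 22 XOR 2 = 23.

23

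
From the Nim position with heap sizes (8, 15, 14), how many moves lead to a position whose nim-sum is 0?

3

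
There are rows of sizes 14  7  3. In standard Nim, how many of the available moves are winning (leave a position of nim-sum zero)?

1

Bitwise XOR of the heap sizes:
  1110  (14)
  0111  (7)
  0011  (3)
  ----
  1010  (10)
The overall nim-sum is X = 10. A row of size p has a winning move iff p XOR X < p (reduce it to p XOR X).
  14: 14 XOR 10 = 4 < 14 — winning move (to 4).
  7: 7 XOR 10 = 13 ≥ 7 — no move.
  3: 3 XOR 10 = 9 ≥ 3 — no move.
That gives 1 winning move.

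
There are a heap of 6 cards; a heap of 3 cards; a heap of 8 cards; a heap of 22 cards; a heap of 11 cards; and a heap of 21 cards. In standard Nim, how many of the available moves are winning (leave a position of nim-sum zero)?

Nim-sum: 6 XOR 3 XOR 8 XOR 22 XOR 11 XOR 21 = 5.
The overall nim-sum is X = 5. A heap of size p has a winning move iff p XOR X < p (reduce it to p XOR X).
  6: 6 XOR 5 = 3 < 6 — winning move (to 3).
  3: 3 XOR 5 = 6 ≥ 3 — no move.
  8: 8 XOR 5 = 13 ≥ 8 — no move.
  22: 22 XOR 5 = 19 < 22 — winning move (to 19).
  11: 11 XOR 5 = 14 ≥ 11 — no move.
  21: 21 XOR 5 = 16 < 21 — winning move (to 16).
That gives 3 winning moves.

3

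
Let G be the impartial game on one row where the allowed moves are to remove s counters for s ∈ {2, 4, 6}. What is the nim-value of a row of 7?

3

Grundy values for subtraction set {2, 4, 6}:
g(0) = mex{} = 0
g(1) = mex{} = 0
g(2) = mex{0} = 1
g(3) = mex{0} = 1
g(4) = mex{0,1} = 2
g(5) = mex{0,1} = 2
g(6) = mex{0,1,2} = 3
g(7) = mex{0,1,2} = 3
So g(7) = 3.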